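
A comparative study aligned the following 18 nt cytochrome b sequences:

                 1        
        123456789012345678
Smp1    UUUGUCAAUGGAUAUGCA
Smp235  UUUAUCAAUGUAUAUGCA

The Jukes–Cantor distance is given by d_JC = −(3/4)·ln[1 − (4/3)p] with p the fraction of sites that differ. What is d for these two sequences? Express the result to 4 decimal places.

The sequences differ at positions 4 (G/A), 11 (G/U).
p = 2/18 = 0.111111.
d = −0.75 · ln(1 − (4/3)·0.111111) = −0.75 · ln(0.851852) = −0.75 · (-0.160342) = 0.1203.

0.1203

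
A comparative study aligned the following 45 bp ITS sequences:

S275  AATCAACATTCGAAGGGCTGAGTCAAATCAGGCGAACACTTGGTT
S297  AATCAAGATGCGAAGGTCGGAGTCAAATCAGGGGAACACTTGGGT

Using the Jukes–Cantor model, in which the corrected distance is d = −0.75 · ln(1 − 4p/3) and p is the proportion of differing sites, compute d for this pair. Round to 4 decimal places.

0.1468

Mismatches occur at site 7 (C↔G), site 10 (T↔G), site 17 (G↔T), site 19 (T↔G), site 33 (C↔G), site 44 (T↔G).
p = 6/45 = 0.133333.
d = −0.75 · ln(1 − (4/3)·0.133333) = −0.75 · ln(0.822223) = −0.75 · (-0.195744) = 0.1468.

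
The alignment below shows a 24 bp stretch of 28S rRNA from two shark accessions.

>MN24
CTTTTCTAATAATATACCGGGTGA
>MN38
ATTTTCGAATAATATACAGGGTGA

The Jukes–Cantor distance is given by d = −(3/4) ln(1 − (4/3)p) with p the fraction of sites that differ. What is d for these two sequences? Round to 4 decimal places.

0.1367

Mismatches occur at site 1 (C↔A), site 7 (T↔G), site 18 (C↔A).
p = 3/24 = 0.125000.
d = −0.75 · ln(1 − (4/3)·0.125000) = −0.75 · ln(0.833333) = −0.75 · (-0.182322) = 0.1367.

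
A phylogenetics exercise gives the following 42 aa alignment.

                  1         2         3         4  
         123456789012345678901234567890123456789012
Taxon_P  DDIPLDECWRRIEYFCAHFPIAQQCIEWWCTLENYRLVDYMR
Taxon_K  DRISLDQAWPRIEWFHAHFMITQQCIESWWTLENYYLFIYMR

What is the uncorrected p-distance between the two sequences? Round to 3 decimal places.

0.333

The sequences differ at positions 2 (D/R), 4 (P/S), 7 (E/Q), 8 (C/A), 10 (R/P), 14 (Y/W), 16 (C/H), 20 (P/M), 22 (A/T), 28 (W/S), 30 (C/W), 36 (R/Y), 38 (V/F), 39 (D/I).
There are 14 differences over 42 sites, so p = 14/42 = 0.333.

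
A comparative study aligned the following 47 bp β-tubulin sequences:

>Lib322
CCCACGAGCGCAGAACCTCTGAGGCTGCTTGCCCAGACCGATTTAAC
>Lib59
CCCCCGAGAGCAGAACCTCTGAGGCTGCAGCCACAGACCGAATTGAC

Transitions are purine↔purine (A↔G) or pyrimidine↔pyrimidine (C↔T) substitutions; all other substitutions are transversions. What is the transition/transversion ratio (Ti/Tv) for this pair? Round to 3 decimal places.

0.143

The sequences differ at positions 4 (A/C, transversion), 9 (C/A, transversion), 29 (T/A, transversion), 30 (T/G, transversion), 31 (G/C, transversion), 33 (C/A, transversion), 42 (T/A, transversion), 45 (A/G, transition).
Of the 8 differences, 1 transition and 7 transversions, so Ti/Tv = 1/7 = 0.143.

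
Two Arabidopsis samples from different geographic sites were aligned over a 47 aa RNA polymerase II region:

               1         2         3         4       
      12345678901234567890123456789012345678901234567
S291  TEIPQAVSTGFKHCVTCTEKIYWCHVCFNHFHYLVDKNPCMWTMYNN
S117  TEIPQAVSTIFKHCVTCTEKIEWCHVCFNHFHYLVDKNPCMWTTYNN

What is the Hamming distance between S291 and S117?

3

Differing sites — 10:G/I; 22:Y/E; 44:M/T.
That gives 3 mismatches out of 47 aligned sites, so the Hamming distance is 3.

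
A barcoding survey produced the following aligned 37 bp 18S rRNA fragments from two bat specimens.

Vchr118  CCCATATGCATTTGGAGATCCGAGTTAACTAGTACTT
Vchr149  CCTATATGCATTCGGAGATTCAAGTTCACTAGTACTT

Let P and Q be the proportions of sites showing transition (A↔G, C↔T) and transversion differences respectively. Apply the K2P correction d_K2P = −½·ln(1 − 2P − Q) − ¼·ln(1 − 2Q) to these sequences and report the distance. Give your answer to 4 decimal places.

Differing sites — 3:C/T (Ti); 13:T/C (Ti); 20:C/T (Ti); 22:G/A (Ti); 27:A/C (Tv).
Of the 5 differences, 4 transitions and 1 transversion over 37 sites: P = 4/37 = 0.108108, Q = 1/37 = 0.027027.
d = −0.5·ln(0.756757) − 0.25·ln(0.945946) = −0.5·(-0.278713) − 0.25·(-0.055570) = 0.1532.

0.1532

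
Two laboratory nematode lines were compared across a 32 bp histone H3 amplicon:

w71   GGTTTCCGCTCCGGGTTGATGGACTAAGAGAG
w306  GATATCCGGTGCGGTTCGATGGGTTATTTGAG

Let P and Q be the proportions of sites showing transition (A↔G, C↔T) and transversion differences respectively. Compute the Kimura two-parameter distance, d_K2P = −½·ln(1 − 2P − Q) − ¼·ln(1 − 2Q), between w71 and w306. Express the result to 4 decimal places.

0.4601

Mismatches occur at site 2 (G↔A, transition), site 4 (T↔A, transversion), site 9 (C↔G, transversion), site 11 (C↔G, transversion), site 15 (G↔T, transversion), site 17 (T↔C, transition), site 23 (A↔G, transition), site 24 (C↔T, transition), site 27 (A↔T, transversion), site 28 (G↔T, transversion), site 29 (A↔T, transversion).
Of the 11 differences, 4 transitions and 7 transversions over 32 sites: P = 4/32 = 0.125000, Q = 7/32 = 0.218750.
d = −0.5·ln(0.531250) − 0.25·ln(0.562500) = −0.5·(-0.632523) − 0.25·(-0.575364) = 0.4601.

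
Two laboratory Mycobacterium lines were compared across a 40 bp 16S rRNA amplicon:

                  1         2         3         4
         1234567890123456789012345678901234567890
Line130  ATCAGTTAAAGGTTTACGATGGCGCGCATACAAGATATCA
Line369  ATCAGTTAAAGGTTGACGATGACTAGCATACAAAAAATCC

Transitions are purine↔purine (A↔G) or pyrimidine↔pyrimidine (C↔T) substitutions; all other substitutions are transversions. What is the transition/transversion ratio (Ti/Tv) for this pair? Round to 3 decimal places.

Mismatches occur at site 15 (T→G, transversion), site 22 (G→A, transition), site 24 (G→T, transversion), site 25 (C→A, transversion), site 34 (G→A, transition), site 36 (T→A, transversion), site 40 (A→C, transversion).
Of the 7 differences, 2 transitions and 5 transversions, so Ti/Tv = 2/5 = 0.400.

0.400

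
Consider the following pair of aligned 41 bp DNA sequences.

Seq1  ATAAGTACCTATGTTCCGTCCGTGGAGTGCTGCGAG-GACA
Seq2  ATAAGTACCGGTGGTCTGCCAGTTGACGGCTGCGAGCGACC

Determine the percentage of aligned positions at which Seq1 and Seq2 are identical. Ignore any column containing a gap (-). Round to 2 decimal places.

75.00%

Excluding the 1 gap column leaves 40 comparable sites.
Mismatches occur at site 10 (T/G), site 11 (A/G), site 14 (T/G), site 17 (C/T), site 19 (T/C), site 21 (C/A), site 24 (G/T), site 27 (G/C), site 28 (T/G), site 41 (A/C).
30 of the 40 comparable sites match, so the percent identity is 30/40 × 100 = 75.00%.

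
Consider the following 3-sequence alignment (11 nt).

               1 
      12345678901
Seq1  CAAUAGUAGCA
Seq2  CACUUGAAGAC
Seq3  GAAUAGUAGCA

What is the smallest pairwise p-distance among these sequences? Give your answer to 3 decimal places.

0.091

Pairwise Hamming distances:
  Seq1 vs Seq2: 5
  Seq1 vs Seq3: 1
  Seq2 vs Seq3: 6
The smallest is 1 mismatch, between Seq1 and Seq3; p = 1/11 = 0.091.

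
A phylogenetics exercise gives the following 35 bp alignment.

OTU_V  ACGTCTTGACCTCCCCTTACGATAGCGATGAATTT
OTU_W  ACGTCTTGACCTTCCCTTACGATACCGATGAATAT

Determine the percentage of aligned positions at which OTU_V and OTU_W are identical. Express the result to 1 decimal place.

Mismatches occur at site 13 (C↔T), site 25 (G↔C), site 34 (T↔A).
32 of the 35 sites match, so the percent identity is 32/35 × 100 = 91.4%.

91.4%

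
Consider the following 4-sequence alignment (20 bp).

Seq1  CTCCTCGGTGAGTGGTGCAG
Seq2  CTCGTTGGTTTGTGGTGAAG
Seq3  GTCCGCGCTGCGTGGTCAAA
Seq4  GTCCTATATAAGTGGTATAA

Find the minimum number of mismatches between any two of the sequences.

5

Pairwise Hamming distances:
  Seq1 vs Seq2: 5
  Seq1 vs Seq3: 7
  Seq1 vs Seq4: 8
  Seq2 vs Seq3: 9
  Seq2 vs Seq4: 10
  Seq3 vs Seq4: 8
The smallest is 5, between Seq1 and Seq2.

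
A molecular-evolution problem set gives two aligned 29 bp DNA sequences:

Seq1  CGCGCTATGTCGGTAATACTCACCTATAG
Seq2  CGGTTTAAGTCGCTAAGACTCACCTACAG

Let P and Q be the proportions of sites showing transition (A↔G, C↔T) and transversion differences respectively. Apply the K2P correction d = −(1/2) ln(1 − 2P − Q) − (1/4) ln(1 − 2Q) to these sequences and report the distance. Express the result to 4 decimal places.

Differing sites — 3:C/G (Tv); 4:G/T (Tv); 5:C/T (Ti); 8:T/A (Tv); 13:G/C (Tv); 17:T/G (Tv); 27:T/C (Ti).
Of the 7 differences, 2 transitions and 5 transversions over 29 sites: P = 2/29 = 0.068966, Q = 5/29 = 0.172414.
d = −0.5·ln(0.689654) − 0.25·ln(0.655172) = −0.5·(-0.371565) − 0.25·(-0.422857) = 0.2915.

0.2915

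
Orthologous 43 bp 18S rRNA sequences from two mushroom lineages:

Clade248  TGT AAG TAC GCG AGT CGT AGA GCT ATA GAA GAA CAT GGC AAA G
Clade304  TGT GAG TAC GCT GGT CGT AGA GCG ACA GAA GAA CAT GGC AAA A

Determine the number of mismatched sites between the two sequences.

The sequences differ at positions 4 (A/G), 12 (G/T), 13 (A/G), 24 (T/G), 26 (T/C), 43 (G/A).
That gives 6 mismatches out of 43 aligned sites, so the Hamming distance is 6.

6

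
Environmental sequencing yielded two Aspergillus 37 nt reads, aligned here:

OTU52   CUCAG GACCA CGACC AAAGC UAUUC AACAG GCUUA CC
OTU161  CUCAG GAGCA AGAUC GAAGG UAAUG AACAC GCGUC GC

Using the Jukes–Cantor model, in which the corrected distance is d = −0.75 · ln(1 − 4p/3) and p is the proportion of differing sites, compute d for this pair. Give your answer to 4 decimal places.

Differing sites — 8:C/G; 11:C/A; 14:C/U; 16:A/G; 20:C/G; 23:U/A; 25:C/G; 30:G/C; 33:U/G; 35:A/C; 36:C/G.
p = 11/37 = 0.297297.
d = −0.75 · ln(1 − (4/3)·0.297297) = −0.75 · ln(0.603604) = −0.75 · (-0.504837) = 0.3786.

0.3786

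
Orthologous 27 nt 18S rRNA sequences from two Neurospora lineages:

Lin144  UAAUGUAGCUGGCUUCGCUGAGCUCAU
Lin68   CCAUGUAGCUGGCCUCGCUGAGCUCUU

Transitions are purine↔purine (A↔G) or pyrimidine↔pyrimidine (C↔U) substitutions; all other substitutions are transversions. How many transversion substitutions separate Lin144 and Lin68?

2

Mismatches occur at site 1 (U↔C, transition), site 2 (A↔C, transversion), site 14 (U↔C, transition), site 26 (A↔U, transversion).
Of the 4 differences, 2 transitions and 2 transversions, so the answer is 2.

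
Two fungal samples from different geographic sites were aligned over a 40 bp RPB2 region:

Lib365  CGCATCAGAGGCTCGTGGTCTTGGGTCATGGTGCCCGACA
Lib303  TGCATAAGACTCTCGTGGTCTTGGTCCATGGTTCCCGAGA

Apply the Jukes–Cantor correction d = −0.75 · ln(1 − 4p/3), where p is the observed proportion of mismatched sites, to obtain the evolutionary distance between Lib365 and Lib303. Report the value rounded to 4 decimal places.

0.2326

The sequences differ at positions 1 (C/T), 6 (C/A), 10 (G/C), 11 (G/T), 25 (G/T), 26 (T/C), 33 (G/T), 39 (C/G).
p = 8/40 = 0.200000.
d = −0.75 · ln(1 − (4/3)·0.200000) = −0.75 · ln(0.733333) = −0.75 · (-0.310155) = 0.2326.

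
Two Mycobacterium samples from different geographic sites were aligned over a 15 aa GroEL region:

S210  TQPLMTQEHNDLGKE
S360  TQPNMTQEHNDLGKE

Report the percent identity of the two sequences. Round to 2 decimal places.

93.33%

The sequences differ at position 4 (L/N).
14 of the 15 sites match, so the percent identity is 14/15 × 100 = 93.33%.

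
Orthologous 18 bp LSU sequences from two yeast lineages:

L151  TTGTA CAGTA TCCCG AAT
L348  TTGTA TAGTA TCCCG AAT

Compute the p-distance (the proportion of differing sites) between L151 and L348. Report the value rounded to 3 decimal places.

The sequences differ at position 6 (C/T).
There are 1 differences over 18 sites, so p = 1/18 = 0.056.

0.056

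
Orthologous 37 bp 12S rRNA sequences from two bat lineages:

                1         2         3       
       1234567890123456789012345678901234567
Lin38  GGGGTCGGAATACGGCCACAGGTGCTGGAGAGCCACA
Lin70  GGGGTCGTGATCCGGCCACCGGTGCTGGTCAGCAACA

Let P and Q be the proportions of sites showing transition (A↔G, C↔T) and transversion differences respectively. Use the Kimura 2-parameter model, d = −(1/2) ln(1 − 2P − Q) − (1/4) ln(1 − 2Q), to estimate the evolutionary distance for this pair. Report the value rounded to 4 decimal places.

0.2198

Mismatches occur at site 8 (G↔T, transversion), site 9 (A↔G, transition), site 12 (A↔C, transversion), site 20 (A↔C, transversion), site 29 (A↔T, transversion), site 30 (G↔C, transversion), site 34 (C↔A, transversion).
Of the 7 differences, 1 transition and 6 transversions over 37 sites: P = 1/37 = 0.027027, Q = 6/37 = 0.162162.
d = −0.5·ln(0.783784) − 0.25·ln(0.675676) = −0.5·(-0.243622) − 0.25·(-0.392042) = 0.2198.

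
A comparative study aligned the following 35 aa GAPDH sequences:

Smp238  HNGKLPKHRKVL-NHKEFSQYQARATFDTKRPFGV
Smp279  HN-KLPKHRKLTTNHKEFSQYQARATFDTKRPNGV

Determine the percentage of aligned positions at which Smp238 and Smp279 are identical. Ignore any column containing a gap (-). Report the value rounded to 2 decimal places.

Excluding the 2 gap columns leaves 33 comparable sites.
Mismatches occur at site 11 (V→L), site 12 (L→T), site 33 (F→N).
30 of the 33 comparable sites match, so the percent identity is 30/33 × 100 = 90.91%.

90.91%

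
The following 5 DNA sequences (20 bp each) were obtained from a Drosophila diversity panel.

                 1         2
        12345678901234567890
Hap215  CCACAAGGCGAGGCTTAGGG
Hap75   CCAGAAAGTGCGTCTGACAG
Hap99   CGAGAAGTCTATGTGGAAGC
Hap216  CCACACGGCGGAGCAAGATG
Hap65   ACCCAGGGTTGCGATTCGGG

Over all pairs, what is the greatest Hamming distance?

Pairwise Hamming distances:
  Hap215 vs Hap75: 8
  Hap215 vs Hap99: 10
  Hap215 vs Hap216: 8
  Hap215 vs Hap65: 9
  Hap75 vs Hap99: 13
  Hap75 vs Hap216: 12
  Hap75 vs Hap65: 14
  Hap99 vs Hap216: 13
  Hap99 vs Hap65: 15
  Hap216 vs Hap65: 12
The largest is 15, between Hap99 and Hap65.

15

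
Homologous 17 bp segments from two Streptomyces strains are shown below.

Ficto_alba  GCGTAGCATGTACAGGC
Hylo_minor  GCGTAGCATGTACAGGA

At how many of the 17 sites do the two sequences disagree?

The sequences differ at position 17 (C/A).
That gives 1 mismatch out of 17 aligned sites, so the Hamming distance is 1.

1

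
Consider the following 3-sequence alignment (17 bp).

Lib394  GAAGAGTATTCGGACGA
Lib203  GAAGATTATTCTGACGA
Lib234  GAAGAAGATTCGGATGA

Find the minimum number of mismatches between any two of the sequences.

Pairwise Hamming distances:
  Lib394 vs Lib203: 2
  Lib394 vs Lib234: 3
  Lib203 vs Lib234: 4
The smallest is 2, between Lib394 and Lib203.

2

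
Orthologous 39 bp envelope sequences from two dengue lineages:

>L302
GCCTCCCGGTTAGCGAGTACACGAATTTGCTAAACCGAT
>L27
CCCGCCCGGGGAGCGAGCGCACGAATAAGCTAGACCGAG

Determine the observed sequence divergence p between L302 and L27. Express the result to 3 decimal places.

0.256

The sequences differ at positions 1 (G/C), 4 (T/G), 10 (T/G), 11 (T/G), 18 (T/C), 19 (A/G), 27 (T/A), 28 (T/A), 33 (A/G), 39 (T/G).
There are 10 differences over 39 sites, so p = 10/39 = 0.256.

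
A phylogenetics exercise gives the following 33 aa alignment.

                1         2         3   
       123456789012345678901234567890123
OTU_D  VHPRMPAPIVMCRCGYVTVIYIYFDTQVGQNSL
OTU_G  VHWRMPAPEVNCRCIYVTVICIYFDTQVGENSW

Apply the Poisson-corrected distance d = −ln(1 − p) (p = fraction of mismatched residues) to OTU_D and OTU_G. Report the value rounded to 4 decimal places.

Differing sites — 3:P/W; 9:I/E; 11:M/N; 15:G/I; 21:Y/C; 30:Q/E; 33:L/W.
p = 7/33 = 0.212121.
d = −ln(1 − 0.212121) = −ln(0.787879) = 0.2384.

0.2384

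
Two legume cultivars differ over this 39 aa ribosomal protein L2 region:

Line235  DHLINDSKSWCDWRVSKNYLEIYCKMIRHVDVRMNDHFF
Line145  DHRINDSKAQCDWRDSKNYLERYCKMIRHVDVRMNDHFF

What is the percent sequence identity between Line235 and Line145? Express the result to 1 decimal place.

Differing sites — 3:L/R; 9:S/A; 10:W/Q; 15:V/D; 22:I/R.
34 of the 39 sites match, so the percent identity is 34/39 × 100 = 87.2%.

87.2%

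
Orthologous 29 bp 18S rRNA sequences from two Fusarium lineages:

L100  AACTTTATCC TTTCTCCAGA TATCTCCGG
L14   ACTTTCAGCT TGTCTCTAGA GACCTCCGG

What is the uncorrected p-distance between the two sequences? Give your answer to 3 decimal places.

0.310

The sequences differ at positions 2 (A/C), 3 (C/T), 6 (T/C), 8 (T/G), 10 (C/T), 12 (T/G), 17 (C/T), 21 (T/G), 23 (T/C).
There are 9 differences over 29 sites, so p = 9/29 = 0.310.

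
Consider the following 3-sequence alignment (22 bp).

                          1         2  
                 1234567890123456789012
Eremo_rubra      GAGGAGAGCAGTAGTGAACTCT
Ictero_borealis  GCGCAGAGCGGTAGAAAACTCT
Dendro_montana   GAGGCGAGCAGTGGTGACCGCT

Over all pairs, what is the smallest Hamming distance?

Pairwise Hamming distances:
  Eremo_rubra vs Ictero_borealis: 5
  Eremo_rubra vs Dendro_montana: 4
  Ictero_borealis vs Dendro_montana: 9
The smallest is 4, between Eremo_rubra and Dendro_montana.

4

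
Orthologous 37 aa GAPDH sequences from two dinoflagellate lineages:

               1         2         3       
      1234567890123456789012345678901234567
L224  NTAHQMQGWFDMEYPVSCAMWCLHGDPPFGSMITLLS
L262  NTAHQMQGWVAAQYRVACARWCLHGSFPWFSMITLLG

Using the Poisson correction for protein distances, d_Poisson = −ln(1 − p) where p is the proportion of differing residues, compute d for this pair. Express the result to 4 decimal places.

The sequences differ at positions 10 (F/V), 11 (D/A), 12 (M/A), 13 (E/Q), 15 (P/R), 17 (S/A), 20 (M/R), 26 (D/S), 27 (P/F), 29 (F/W), 30 (G/F), 37 (S/G).
p = 12/37 = 0.324324.
d = −ln(1 − 0.324324) = −ln(0.675676) = 0.3920.

0.3920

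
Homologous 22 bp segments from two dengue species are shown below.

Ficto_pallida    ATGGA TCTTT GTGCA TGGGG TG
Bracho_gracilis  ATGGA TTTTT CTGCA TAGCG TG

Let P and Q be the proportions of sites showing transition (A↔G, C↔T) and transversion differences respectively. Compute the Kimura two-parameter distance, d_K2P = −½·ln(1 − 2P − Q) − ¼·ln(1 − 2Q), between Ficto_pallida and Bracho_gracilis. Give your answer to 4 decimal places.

Differing sites — 7:C/T (Ti); 11:G/C (Tv); 17:G/A (Ti); 19:G/C (Tv).
Of the 4 differences, 2 transitions and 2 transversions over 22 sites: P = 2/22 = 0.090909, Q = 2/22 = 0.090909.
d = −0.5·ln(0.727273) − 0.25·ln(0.818182) = −0.5·(-0.318453) − 0.25·(-0.200670) = 0.2094.

0.2094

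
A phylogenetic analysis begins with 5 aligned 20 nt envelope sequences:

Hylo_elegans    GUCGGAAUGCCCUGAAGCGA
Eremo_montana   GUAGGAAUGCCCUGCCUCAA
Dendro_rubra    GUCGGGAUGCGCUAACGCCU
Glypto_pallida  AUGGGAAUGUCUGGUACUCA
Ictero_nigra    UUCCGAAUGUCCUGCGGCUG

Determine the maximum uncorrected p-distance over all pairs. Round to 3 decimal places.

0.650

Pairwise Hamming distances:
  Hylo_elegans vs Eremo_montana: 5
  Hylo_elegans vs Dendro_rubra: 6
  Hylo_elegans vs Glypto_pallida: 9
  Hylo_elegans vs Ictero_nigra: 7
  Eremo_montana vs Dendro_rubra: 8
  Eremo_montana vs Glypto_pallida: 10
  Eremo_montana vs Ictero_nigra: 8
  Dendro_rubra vs Glypto_pallida: 13
  Dendro_rubra vs Ictero_nigra: 10
  Glypto_pallida vs Ictero_nigra: 11
The largest is 13 mismatches, between Dendro_rubra and Glypto_pallida; p = 13/20 = 0.650.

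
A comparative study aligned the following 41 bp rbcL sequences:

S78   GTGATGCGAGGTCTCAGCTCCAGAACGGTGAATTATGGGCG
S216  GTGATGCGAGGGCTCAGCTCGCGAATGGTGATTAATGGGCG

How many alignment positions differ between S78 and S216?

Mismatches occur at site 12 (T→G), site 21 (C→G), site 22 (A→C), site 26 (C→T), site 32 (A→T), site 34 (T→A).
That gives 6 mismatches out of 41 aligned sites, so the Hamming distance is 6.

6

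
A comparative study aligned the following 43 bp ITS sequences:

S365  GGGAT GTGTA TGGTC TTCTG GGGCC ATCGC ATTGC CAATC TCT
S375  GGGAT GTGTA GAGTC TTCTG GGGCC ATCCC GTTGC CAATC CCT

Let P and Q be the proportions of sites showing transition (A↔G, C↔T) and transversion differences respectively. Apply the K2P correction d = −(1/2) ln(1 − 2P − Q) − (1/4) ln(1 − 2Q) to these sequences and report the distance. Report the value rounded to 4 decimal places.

0.1273

The sequences differ at positions 11 (T/G, transversion), 12 (G/A, transition), 29 (G/C, transversion), 31 (A/G, transition), 41 (T/C, transition).
Of the 5 differences, 3 transitions and 2 transversions over 43 sites: P = 3/43 = 0.069767, Q = 2/43 = 0.046512.
d = −0.5·ln(0.813954) − 0.25·ln(0.906976) = −0.5·(-0.205851) − 0.25·(-0.097639) = 0.1273.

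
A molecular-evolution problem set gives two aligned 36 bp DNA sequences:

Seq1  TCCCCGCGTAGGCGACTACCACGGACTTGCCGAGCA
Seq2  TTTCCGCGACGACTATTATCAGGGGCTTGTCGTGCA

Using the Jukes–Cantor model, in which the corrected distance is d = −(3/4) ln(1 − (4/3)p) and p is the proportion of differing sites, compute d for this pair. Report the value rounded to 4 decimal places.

Mismatches occur at site 2 (C/T), site 3 (C/T), site 9 (T/A), site 10 (A/C), site 12 (G/A), site 14 (G/T), site 16 (C/T), site 19 (C/T), site 22 (C/G), site 25 (A/G), site 30 (C/T), site 33 (A/T).
p = 12/36 = 0.333333.
d = −0.75 · ln(1 − (4/3)·0.333333) = −0.75 · ln(0.555556) = −0.75 · (-0.587786) = 0.4408.

0.4408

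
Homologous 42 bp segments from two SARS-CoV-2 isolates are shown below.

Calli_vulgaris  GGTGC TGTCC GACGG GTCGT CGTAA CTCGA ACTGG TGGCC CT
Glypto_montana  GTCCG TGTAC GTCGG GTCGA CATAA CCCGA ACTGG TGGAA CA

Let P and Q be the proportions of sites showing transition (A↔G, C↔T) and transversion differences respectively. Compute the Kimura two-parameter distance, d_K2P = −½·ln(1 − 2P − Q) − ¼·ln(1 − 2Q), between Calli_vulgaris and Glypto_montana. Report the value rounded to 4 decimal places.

0.3608

Mismatches occur at site 2 (G↔T, transversion), site 3 (T↔C, transition), site 4 (G↔C, transversion), site 5 (C↔G, transversion), site 9 (C↔A, transversion), site 12 (A↔T, transversion), site 20 (T↔A, transversion), site 22 (G↔A, transition), site 27 (T↔C, transition), site 39 (C↔A, transversion), site 40 (C↔A, transversion), site 42 (T↔A, transversion).
Of the 12 differences, 3 transitions and 9 transversions over 42 sites: P = 3/42 = 0.071429, Q = 9/42 = 0.214286.
d = −0.5·ln(0.642856) − 0.25·ln(0.571428) = −0.5·(-0.441835) − 0.25·(-0.559617) = 0.3608.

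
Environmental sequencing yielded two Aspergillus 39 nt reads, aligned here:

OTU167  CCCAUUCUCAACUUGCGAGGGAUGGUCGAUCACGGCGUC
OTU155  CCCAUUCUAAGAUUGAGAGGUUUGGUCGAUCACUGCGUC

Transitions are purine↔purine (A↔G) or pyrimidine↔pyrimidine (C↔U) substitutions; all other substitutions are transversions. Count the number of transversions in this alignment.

The sequences differ at positions 9 (C/A, transversion), 11 (A/G, transition), 12 (C/A, transversion), 16 (C/A, transversion), 21 (G/U, transversion), 22 (A/U, transversion), 34 (G/U, transversion).
Of the 7 differences, 1 transition and 6 transversions, so the answer is 6.

6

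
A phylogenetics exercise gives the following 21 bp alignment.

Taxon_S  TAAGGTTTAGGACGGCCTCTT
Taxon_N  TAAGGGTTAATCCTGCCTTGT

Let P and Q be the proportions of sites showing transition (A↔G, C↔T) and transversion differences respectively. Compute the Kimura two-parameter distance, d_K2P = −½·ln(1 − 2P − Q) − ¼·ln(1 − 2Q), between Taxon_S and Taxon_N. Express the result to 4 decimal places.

Mismatches occur at site 6 (T→G, transversion), site 10 (G→A, transition), site 11 (G→T, transversion), site 12 (A→C, transversion), site 14 (G→T, transversion), site 19 (C→T, transition), site 20 (T→G, transversion).
Of the 7 differences, 2 transitions and 5 transversions over 21 sites: P = 2/21 = 0.095238, Q = 5/21 = 0.238095.
d = −0.5·ln(0.571429) − 0.25·ln(0.523810) = −0.5·(-0.559615) − 0.25·(-0.646626) = 0.4415.

0.4415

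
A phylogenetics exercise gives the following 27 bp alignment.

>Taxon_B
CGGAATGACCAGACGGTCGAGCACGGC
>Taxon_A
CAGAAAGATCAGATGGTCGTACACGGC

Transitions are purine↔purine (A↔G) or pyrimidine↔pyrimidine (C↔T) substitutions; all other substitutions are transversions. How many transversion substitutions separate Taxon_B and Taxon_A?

2

The sequences differ at positions 2 (G/A, transition), 6 (T/A, transversion), 9 (C/T, transition), 14 (C/T, transition), 20 (A/T, transversion), 21 (G/A, transition).
Of the 6 differences, 4 transitions and 2 transversions, so the answer is 2.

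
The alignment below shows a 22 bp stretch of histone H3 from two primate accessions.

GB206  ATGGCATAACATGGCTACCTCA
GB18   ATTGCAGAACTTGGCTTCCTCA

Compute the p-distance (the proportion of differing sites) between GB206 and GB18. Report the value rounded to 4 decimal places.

0.1818

Differing sites — 3:G/T; 7:T/G; 11:A/T; 17:A/T.
There are 4 differences over 22 sites, so p = 4/22 = 0.1818.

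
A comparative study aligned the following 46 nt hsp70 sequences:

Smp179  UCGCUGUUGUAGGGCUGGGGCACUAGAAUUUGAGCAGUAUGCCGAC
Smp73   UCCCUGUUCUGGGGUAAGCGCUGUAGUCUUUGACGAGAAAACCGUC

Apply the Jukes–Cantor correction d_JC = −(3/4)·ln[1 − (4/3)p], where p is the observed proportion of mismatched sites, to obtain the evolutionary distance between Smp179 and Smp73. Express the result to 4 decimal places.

Mismatches occur at site 3 (G→C), site 9 (G→C), site 11 (A→G), site 15 (C→U), site 16 (U→A), site 17 (G→A), site 19 (G→C), site 22 (A→U), site 23 (C→G), site 27 (A→U), site 28 (A→C), site 34 (G→C), site 35 (C→G), site 38 (U→A), site 40 (U→A), site 41 (G→A), site 45 (A→U).
p = 17/46 = 0.369565.
d = −0.75 · ln(1 − (4/3)·0.369565) = −0.75 · ln(0.507247) = −0.75 · (-0.678757) = 0.5091.

0.5091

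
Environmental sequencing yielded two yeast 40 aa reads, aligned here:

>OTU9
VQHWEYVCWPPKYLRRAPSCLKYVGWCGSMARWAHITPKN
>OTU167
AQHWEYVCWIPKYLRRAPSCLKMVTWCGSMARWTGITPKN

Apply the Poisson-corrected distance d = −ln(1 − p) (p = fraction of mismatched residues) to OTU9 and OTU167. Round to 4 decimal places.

The sequences differ at positions 1 (V/A), 10 (P/I), 23 (Y/M), 25 (G/T), 34 (A/T), 35 (H/G).
p = 6/40 = 0.150000.
d = −ln(1 − 0.150000) = −ln(0.850000) = 0.1625.

0.1625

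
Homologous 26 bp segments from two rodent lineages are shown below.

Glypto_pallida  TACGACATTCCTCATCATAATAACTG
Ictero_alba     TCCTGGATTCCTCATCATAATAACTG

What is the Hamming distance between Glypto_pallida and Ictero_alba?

Differing sites — 2:A/C; 4:G/T; 5:A/G; 6:C/G.
That gives 4 mismatches out of 26 aligned sites, so the Hamming distance is 4.

4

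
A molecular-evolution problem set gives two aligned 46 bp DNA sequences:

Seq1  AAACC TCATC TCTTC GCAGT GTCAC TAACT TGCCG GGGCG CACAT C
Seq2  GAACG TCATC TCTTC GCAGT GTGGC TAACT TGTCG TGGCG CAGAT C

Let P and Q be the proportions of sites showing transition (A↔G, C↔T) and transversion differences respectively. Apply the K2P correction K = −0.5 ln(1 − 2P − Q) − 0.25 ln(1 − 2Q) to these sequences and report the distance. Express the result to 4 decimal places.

Mismatches occur at site 1 (A↔G, transition), site 5 (C↔G, transversion), site 23 (C↔G, transversion), site 24 (A↔G, transition), site 33 (C↔T, transition), site 36 (G↔T, transversion), site 43 (C↔G, transversion).
Of the 7 differences, 3 transitions and 4 transversions over 46 sites: P = 3/46 = 0.065217, Q = 4/46 = 0.086957.
d = −0.5·ln(0.782609) − 0.25·ln(0.826086) = −0.5·(-0.245122) − 0.25·(-0.191056) = 0.1703.

0.1703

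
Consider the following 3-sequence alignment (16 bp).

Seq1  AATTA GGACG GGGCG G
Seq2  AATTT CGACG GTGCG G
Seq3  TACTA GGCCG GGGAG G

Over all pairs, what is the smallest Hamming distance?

3

Pairwise Hamming distances:
  Seq1 vs Seq2: 3
  Seq1 vs Seq3: 4
  Seq2 vs Seq3: 7
The smallest is 3, between Seq1 and Seq2.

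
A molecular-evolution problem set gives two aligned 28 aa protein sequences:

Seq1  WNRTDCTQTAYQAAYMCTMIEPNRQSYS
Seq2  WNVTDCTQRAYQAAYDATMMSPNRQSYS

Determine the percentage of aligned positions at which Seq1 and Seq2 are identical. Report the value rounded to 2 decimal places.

The sequences differ at positions 3 (R/V), 9 (T/R), 16 (M/D), 17 (C/A), 20 (I/M), 21 (E/S).
22 of the 28 sites match, so the percent identity is 22/28 × 100 = 78.57%.

78.57%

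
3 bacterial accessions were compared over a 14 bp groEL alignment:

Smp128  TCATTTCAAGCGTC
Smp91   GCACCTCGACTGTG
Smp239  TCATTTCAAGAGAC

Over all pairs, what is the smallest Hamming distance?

Pairwise Hamming distances:
  Smp128 vs Smp91: 7
  Smp128 vs Smp239: 2
  Smp91 vs Smp239: 8
The smallest is 2, between Smp128 and Smp239.

2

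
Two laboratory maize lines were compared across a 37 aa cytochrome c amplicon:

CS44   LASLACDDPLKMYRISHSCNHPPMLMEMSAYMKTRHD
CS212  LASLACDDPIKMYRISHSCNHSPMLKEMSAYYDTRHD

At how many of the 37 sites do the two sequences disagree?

The sequences differ at positions 10 (L/I), 22 (P/S), 26 (M/K), 32 (M/Y), 33 (K/D).
That gives 5 mismatches out of 37 aligned sites, so the Hamming distance is 5.

5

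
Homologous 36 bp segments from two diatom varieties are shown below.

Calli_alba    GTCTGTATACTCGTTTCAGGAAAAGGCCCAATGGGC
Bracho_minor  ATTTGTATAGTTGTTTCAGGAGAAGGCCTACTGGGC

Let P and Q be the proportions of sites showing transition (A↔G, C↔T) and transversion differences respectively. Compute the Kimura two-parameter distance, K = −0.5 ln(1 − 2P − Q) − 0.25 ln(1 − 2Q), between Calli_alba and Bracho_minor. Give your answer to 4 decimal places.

The sequences differ at positions 1 (G/A, transition), 3 (C/T, transition), 10 (C/G, transversion), 12 (C/T, transition), 22 (A/G, transition), 29 (C/T, transition), 31 (A/C, transversion).
Of the 7 differences, 5 transitions and 2 transversions over 36 sites: P = 5/36 = 0.138889, Q = 2/36 = 0.055556.
d = −0.5·ln(0.666666) − 0.25·ln(0.888888) = −0.5·(-0.405466) − 0.25·(-0.117784) = 0.2322.

0.2322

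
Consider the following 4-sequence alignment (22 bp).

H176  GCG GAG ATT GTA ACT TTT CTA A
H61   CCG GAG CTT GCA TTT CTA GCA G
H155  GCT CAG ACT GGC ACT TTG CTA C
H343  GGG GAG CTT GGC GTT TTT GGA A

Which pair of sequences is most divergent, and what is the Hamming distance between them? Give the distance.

Pairwise Hamming distances:
  H176 vs H61: 10
  H176 vs H155: 7
  H176 vs H343: 8
  H61 vs H155: 14
  H61 vs H343: 9
  H155 vs H343: 11
The largest is 14, between H61 and H155.

14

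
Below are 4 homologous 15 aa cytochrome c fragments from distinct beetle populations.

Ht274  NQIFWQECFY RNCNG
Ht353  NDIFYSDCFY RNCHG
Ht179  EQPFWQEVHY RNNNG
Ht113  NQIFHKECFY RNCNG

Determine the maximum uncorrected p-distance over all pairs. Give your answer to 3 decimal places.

0.667

Pairwise Hamming distances:
  Ht274 vs Ht353: 5
  Ht274 vs Ht179: 5
  Ht274 vs Ht113: 2
  Ht353 vs Ht179: 10
  Ht353 vs Ht113: 5
  Ht179 vs Ht113: 7
The largest is 10 mismatches, between Ht353 and Ht179; p = 10/15 = 0.667.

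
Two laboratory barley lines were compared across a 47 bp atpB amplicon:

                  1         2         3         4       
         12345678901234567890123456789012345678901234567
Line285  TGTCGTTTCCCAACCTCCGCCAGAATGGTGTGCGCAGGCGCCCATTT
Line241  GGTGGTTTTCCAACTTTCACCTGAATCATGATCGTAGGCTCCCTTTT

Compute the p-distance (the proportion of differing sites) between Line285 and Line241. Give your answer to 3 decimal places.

0.298

Differing sites — 1:T/G; 4:C/G; 9:C/T; 15:C/T; 17:C/T; 19:G/A; 22:A/T; 27:G/C; 28:G/A; 31:T/A; 32:G/T; 35:C/T; 40:G/T; 44:A/T.
There are 14 differences over 47 sites, so p = 14/47 = 0.298.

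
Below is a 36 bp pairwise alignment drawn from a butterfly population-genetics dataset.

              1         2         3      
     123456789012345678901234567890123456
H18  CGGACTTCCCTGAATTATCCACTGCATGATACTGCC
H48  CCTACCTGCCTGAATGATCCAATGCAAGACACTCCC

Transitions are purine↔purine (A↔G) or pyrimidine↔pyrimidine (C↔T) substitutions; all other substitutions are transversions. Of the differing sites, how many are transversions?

7

Mismatches occur at site 2 (G→C, transversion), site 3 (G→T, transversion), site 6 (T→C, transition), site 8 (C→G, transversion), site 16 (T→G, transversion), site 22 (C→A, transversion), site 27 (T→A, transversion), site 30 (T→C, transition), site 34 (G→C, transversion).
Of the 9 differences, 2 transitions and 7 transversions, so the answer is 7.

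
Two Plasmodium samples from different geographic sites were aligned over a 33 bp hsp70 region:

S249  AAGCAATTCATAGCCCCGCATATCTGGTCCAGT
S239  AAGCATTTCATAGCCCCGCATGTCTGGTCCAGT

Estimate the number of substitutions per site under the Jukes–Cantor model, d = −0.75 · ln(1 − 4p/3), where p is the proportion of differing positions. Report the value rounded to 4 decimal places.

0.0632

Differing sites — 6:A/T; 22:A/G.
p = 2/33 = 0.060606.
d = −0.75 · ln(1 − (4/3)·0.060606) = −0.75 · ln(0.919192) = −0.75 · (-0.084260) = 0.0632.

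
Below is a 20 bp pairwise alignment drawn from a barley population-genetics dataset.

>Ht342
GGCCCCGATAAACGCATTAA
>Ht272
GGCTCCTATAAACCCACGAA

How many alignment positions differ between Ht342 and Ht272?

Differing sites — 4:C/T; 7:G/T; 14:G/C; 17:T/C; 18:T/G.
That gives 5 mismatches out of 20 aligned sites, so the Hamming distance is 5.

5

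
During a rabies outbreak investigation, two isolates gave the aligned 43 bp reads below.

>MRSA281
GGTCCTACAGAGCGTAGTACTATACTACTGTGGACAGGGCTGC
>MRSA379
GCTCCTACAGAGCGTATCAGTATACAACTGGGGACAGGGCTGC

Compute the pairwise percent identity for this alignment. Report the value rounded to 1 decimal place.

Mismatches occur at site 2 (G↔C), site 17 (G↔T), site 18 (T↔C), site 20 (C↔G), site 26 (T↔A), site 31 (T↔G).
37 of the 43 sites match, so the percent identity is 37/43 × 100 = 86.0%.

86.0%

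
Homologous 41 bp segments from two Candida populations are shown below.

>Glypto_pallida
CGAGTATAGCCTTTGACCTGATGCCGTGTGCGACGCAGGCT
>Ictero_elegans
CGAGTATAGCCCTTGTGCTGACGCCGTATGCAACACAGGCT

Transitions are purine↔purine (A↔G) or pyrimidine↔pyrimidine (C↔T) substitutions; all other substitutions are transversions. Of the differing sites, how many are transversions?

2

Differing sites — 12:T/C (Ti); 16:A/T (Tv); 17:C/G (Tv); 22:T/C (Ti); 28:G/A (Ti); 32:G/A (Ti); 35:G/A (Ti).
Of the 7 differences, 5 transitions and 2 transversions, so the answer is 2.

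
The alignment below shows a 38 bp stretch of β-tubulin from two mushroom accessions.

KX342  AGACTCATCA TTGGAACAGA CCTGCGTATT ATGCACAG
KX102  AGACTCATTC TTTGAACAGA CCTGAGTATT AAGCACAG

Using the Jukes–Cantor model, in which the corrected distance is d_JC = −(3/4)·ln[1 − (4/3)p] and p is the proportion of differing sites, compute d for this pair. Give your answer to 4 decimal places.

Differing sites — 9:C/T; 10:A/C; 13:G/T; 25:C/A; 32:T/A.
p = 5/38 = 0.131579.
d = −0.75 · ln(1 − (4/3)·0.131579) = −0.75 · ln(0.824561) = −0.75 · (-0.192904) = 0.1447.

0.1447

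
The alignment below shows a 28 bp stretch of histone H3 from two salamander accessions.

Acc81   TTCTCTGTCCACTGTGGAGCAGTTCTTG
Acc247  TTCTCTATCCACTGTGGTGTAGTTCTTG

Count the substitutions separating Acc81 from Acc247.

3

The sequences differ at positions 7 (G/A), 18 (A/T), 20 (C/T).
That gives 3 mismatches out of 28 aligned sites, so the Hamming distance is 3.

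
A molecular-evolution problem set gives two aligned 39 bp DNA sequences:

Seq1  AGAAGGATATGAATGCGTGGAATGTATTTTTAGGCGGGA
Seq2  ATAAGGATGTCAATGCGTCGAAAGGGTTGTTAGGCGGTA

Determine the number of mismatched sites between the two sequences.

The sequences differ at positions 2 (G/T), 9 (A/G), 11 (G/C), 19 (G/C), 23 (T/A), 25 (T/G), 26 (A/G), 29 (T/G), 38 (G/T).
That gives 9 mismatches out of 39 aligned sites, so the Hamming distance is 9.

9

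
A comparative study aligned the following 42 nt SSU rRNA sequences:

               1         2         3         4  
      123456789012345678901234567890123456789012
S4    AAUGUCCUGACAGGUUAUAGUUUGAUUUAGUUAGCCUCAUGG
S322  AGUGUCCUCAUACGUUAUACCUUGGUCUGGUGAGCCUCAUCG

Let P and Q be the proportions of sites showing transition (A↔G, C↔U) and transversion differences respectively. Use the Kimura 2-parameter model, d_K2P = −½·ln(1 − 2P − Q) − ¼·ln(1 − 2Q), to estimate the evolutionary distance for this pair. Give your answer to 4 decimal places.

0.3274

The sequences differ at positions 2 (A/G, transition), 9 (G/C, transversion), 11 (C/U, transition), 13 (G/C, transversion), 20 (G/C, transversion), 21 (U/C, transition), 25 (A/G, transition), 27 (U/C, transition), 29 (A/G, transition), 32 (U/G, transversion), 41 (G/C, transversion).
Of the 11 differences, 6 transitions and 5 transversions over 42 sites: P = 6/42 = 0.142857, Q = 5/42 = 0.119048.
d = −0.5·ln(0.595238) − 0.25·ln(0.761904) = −0.5·(-0.518794) − 0.25·(-0.271935) = 0.3274.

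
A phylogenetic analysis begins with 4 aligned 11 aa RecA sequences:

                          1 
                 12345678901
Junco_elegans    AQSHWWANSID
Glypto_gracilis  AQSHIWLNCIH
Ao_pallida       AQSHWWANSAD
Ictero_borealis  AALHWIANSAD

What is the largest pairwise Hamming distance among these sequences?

Pairwise Hamming distances:
  Junco_elegans vs Glypto_gracilis: 4
  Junco_elegans vs Ao_pallida: 1
  Junco_elegans vs Ictero_borealis: 4
  Glypto_gracilis vs Ao_pallida: 5
  Glypto_gracilis vs Ictero_borealis: 8
  Ao_pallida vs Ictero_borealis: 3
The largest is 8, between Glypto_gracilis and Ictero_borealis.

8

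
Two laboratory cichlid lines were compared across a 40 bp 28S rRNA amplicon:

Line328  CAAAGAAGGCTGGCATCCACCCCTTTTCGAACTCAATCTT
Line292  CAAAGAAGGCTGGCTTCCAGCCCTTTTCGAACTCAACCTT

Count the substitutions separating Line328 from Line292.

3

Differing sites — 15:A/T; 20:C/G; 37:T/C.
That gives 3 mismatches out of 40 aligned sites, so the Hamming distance is 3.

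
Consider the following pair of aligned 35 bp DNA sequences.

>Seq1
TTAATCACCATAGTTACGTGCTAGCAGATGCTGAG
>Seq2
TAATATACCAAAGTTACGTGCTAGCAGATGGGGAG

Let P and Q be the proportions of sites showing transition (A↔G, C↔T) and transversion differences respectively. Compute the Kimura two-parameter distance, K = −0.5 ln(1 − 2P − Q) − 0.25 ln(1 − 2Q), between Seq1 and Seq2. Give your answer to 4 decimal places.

0.2347

The sequences differ at positions 2 (T/A, transversion), 4 (A/T, transversion), 5 (T/A, transversion), 6 (C/T, transition), 11 (T/A, transversion), 31 (C/G, transversion), 32 (T/G, transversion).
Of the 7 differences, 1 transition and 6 transversions over 35 sites: P = 1/35 = 0.028571, Q = 6/35 = 0.171429.
d = −0.5·ln(0.771429) − 0.25·ln(0.657142) = −0.5·(-0.259511) − 0.25·(-0.419855) = 0.2347.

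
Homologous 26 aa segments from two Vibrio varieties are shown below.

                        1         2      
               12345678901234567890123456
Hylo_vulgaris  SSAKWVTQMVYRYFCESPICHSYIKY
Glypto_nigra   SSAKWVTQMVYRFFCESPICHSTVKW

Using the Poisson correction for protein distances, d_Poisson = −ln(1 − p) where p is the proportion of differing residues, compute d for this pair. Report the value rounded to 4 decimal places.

0.1671

Mismatches occur at site 13 (Y→F), site 23 (Y→T), site 24 (I→V), site 26 (Y→W).
p = 4/26 = 0.153846.
d = −ln(1 − 0.153846) = −ln(0.846154) = 0.1671.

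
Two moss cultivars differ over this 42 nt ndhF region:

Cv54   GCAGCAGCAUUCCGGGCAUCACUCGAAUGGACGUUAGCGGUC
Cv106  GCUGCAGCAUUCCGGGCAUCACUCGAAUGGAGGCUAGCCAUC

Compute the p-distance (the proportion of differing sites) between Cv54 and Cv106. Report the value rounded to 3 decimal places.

0.119

Mismatches occur at site 3 (A↔U), site 32 (C↔G), site 34 (U↔C), site 39 (G↔C), site 40 (G↔A).
There are 5 differences over 42 sites, so p = 5/42 = 0.119.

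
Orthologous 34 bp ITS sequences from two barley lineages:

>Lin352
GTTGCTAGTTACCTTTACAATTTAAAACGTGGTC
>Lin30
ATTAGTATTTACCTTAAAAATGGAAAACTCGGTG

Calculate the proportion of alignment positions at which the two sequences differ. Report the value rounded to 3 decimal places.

Differing sites — 1:G/A; 4:G/A; 5:C/G; 8:G/T; 16:T/A; 18:C/A; 22:T/G; 23:T/G; 29:G/T; 30:T/C; 34:C/G.
There are 11 differences over 34 sites, so p = 11/34 = 0.324.

0.324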